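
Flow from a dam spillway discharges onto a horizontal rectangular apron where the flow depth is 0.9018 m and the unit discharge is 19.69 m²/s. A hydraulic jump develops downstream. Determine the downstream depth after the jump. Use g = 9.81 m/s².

y₂ = 8.922 m

V₁ = q/y₁ = 19.69/0.9018 = 21.83 m/s. Fr₁ = V₁/√(g·y₁) = 21.83/√(9.81×0.9018) = 7.341.
Sequent-depth ratio: y₂/y₁ = ½[√(1 + 8Fr₁²) − 1] = ½[√432.10 − 1] = 9.894.
y₂ = 9.894 × 0.9018 = 8.922 m.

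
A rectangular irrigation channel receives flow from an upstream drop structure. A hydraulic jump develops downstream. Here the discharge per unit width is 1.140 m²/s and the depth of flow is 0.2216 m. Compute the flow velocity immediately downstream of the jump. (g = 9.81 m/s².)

V₁ = q/y₁ = 1.140/0.2216 = 5.144 m/s. Fr₁ = V₁/√(g·y₁) = 5.144/√(9.81×0.2216) = 3.489.
Sequent-depth ratio: y₂/y₁ = ½[√(1 + 8Fr₁²) − 1] = ½[√98.392 − 1] = 4.460.
y₂ = 4.460 × 0.2216 = 0.9883 m.
V₂ = q/y₂ = 1.140/0.9883 = 1.154 m/s.

V₂ = 1.154 m/s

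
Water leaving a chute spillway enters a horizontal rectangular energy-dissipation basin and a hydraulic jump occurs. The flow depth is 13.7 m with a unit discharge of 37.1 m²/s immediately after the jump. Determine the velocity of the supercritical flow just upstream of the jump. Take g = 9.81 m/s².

V₂ = q/y₂ = 37.1/13.7 = 2.71 m/s; Fr₂ = V₂/√(g·y₂) = 0.234.
Since the conjugate-depth ratio holds either way, y₁/y₂ = ½[√(1 + 8Fr₂²) − 1] = ½[√1.437 − 1] = 0.0993.
y₁ = 0.0993 × 13.7 = 1.36 m.
V₁ = q/y₁ = 37.1/1.36 = 27.3 m/s.

V₁ = 27.3 m/s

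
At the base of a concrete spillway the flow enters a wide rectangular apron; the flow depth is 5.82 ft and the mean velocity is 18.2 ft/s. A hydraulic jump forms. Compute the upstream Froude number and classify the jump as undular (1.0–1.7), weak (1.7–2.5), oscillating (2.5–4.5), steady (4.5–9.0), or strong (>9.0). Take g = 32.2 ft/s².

Fr₁ = V₁/√(g·y₁) = 18.2/√(32.2×5.82) = 1.33.
Fr₁ = 1.33 lies in the undular range.

Fr₁ = 1.33; undular jump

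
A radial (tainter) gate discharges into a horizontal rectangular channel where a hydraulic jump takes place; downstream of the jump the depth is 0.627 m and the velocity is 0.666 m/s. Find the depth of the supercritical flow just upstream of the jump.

Fr₂ = V₂/√(g·y₂) = 0.666/√(9.81×0.627) = 0.269.
From the momentum equation (using Fr₂), y₁/y₂ = ½[√(1 + 8Fr₂²) − 1] = ½[√1.577 − 1] = 0.128.
y₁ = 0.128 × 0.627 = 0.0802 m.

y₁ = 0.0802 m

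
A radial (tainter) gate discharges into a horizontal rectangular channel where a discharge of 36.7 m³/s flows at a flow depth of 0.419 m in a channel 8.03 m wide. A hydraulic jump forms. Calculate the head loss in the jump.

q = Q/b = 36.7/8.03 = 4.57 m²/s; V₁ = q/y₁ = 10.9 m/s. Fr₁ = V₁/√(g·y₁) = 5.38.
Conjugate-depth relation: y₂/y₁ = ½[√(1 + 8Fr₁²) − 1] = ½[√232.6 − 1] = 7.13.
y₂ = 7.13 × 0.419 = 2.99 m.
Head loss: ΔE = (y₂ − y₁)³/(4y₁y₂) = (2.99 − 0.419)³/(4×0.419×2.99) = 16.9/5.00 = 3.38 m.

ΔE = 3.38 m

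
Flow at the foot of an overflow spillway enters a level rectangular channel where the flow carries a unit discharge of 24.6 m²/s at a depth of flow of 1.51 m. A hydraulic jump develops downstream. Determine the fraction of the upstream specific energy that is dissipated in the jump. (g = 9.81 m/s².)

ΔE/E₁ = 0.417 (41.7%)

V₁ = q/y₁ = 24.6/1.51 = 16.3 m/s. Fr₁ = V₁/√(g·y₁) = 16.3/√(9.81×1.51) = 4.23.
Bélanger equation: y₂/y₁ = ½[√(1 + 8Fr₁²) − 1] = ½[√144.3 − 1] = 5.51.
y₂ = 5.51 × 1.51 = 8.32 m.
E₁ = y₁ + V₁²/2g = 15.0 m. ΔE = (y₂ − y₁)³/(4y₁y₂) = 6.28 m. ΔE/E₁ = 6.28/15.0 = 0.417.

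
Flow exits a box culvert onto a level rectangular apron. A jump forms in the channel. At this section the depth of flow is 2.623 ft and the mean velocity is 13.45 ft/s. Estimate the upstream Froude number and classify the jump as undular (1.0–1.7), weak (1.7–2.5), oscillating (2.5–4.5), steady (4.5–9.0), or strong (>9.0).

Fr₁ = V₁/√(g·y₁) = 13.45/√(32.2×2.623) = 1.464.
Fr₁ = 1.464 lies in the undular range.

Fr₁ = 1.464; undular jump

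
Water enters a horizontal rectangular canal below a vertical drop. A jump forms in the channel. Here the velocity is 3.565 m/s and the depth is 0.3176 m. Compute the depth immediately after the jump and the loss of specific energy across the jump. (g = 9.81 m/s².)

y₂ = 0.7621 m; ΔE = 0.09073 m

Fr₁ = V₁/√(g·y₁) = 3.565/√(9.81×0.3176) = 2.020.
Conjugate-depth relation: y₂/y₁ = ½[√(1 + 8Fr₁²) − 1] = ½[√33.633 − 1] = 2.400.
y₂ = 2.400 × 0.3176 = 0.7621 m.
Head loss: ΔE = (y₂ − y₁)³/(4y₁y₂) = (0.7621 − 0.3176)³/(4×0.3176×0.7621) = 0.08785/0.9682 = 0.09073 m.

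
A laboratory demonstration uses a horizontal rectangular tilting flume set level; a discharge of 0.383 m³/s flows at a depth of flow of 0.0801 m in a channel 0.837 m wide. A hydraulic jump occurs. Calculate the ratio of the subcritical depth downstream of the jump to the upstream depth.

y₂/y₁ = 8.63

q = Q/b = 0.383/0.837 = 0.458 m²/s; V₁ = q/y₁ = 5.71 m/s. Fr₁ = V₁/√(g·y₁) = 6.44.
Sequent-depth ratio: y₂/y₁ = ½[√(1 + 8Fr₁²) − 1] = ½[√333.3 − 1] = 8.63.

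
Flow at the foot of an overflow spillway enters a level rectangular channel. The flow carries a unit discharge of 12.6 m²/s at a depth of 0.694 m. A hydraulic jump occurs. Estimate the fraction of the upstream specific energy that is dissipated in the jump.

ΔE/E₁ = 0.618 (61.8%)

V₁ = q/y₁ = 12.6/0.694 = 18.2 m/s. Fr₁ = V₁/√(g·y₁) = 18.2/√(9.81×0.694) = 6.96.
Conjugate-depth relation: y₂/y₁ = ½[√(1 + 8Fr₁²) − 1] = ½[√388.3 − 1] = 9.35.
y₂ = 9.35 × 0.694 = 6.49 m.
E₁ = y₁ + V₁²/2g = 17.5 m. ΔE = (y₂ − y₁)³/(4y₁y₂) = 10.8 m. ΔE/E₁ = 10.8/17.5 = 0.618.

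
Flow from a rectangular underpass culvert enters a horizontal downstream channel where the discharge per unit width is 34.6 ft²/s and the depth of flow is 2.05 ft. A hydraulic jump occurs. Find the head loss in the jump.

V₁ = q/y₁ = 34.6/2.05 = 16.9 ft/s. Fr₁ = V₁/√(g·y₁) = 16.9/√(32.2×2.05) = 2.08.
Sequent-depth ratio: y₂/y₁ = ½[√(1 + 8Fr₁²) − 1] = ½[√35.52 − 1] = 2.48.
y₂ = 2.48 × 2.05 = 5.08 ft.
Head loss: ΔE = (y₂ − y₁)³/(4y₁y₂) = (5.08 − 2.05)³/(4×2.05×5.08) = 27.9/41.7 = 0.670 ft.

ΔE = 0.670 ft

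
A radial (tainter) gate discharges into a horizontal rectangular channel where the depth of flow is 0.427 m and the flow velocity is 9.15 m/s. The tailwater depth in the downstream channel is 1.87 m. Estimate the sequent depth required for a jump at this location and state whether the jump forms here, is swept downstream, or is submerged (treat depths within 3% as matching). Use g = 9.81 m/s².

y₂ = 2.49 m; the jump is swept downstream

Fr₁ = V₁/√(g·y₁) = 9.15/√(9.81×0.427) = 4.47.
Sequent-depth ratio: y₂/y₁ = ½[√(1 + 8Fr₁²) − 1] = ½[√160.9 − 1] = 5.84.
y₂ = 5.84 × 0.427 = 2.49 m.
Tailwater y_tw = 1.87 m: y_tw < y₂, so the jump is swept downstream.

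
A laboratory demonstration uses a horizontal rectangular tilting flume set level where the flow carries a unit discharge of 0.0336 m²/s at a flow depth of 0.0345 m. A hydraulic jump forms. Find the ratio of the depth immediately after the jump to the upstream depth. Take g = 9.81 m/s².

V₁ = q/y₁ = 0.0336/0.0345 = 0.974 m/s. Fr₁ = V₁/√(g·y₁) = 0.974/√(9.81×0.0345) = 1.67.
Bélanger equation: y₂/y₁ = ½[√(1 + 8Fr₁²) − 1] = ½[√23.42 − 1] = 1.92.

y₂/y₁ = 1.92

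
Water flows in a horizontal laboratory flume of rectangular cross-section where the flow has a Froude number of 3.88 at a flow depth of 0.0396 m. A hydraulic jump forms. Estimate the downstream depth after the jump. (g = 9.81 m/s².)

Fr₁ = 3.88 (given).
Sequent-depth ratio: y₂/y₁ = ½[√(1 + 8Fr₁²) − 1] = ½[√121.4 − 1] = 5.01.
y₂ = 5.01 × 0.0396 = 0.198 m.

y₂ = 0.198 m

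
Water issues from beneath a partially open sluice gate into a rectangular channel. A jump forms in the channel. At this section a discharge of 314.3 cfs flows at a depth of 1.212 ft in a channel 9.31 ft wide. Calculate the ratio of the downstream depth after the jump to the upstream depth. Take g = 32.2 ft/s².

q = Q/b = 314.3/9.31 = 33.76 ft²/s; V₁ = q/y₁ = 27.85 ft/s. Fr₁ = V₁/√(g·y₁) = 4.459.
Bélanger equation: y₂/y₁ = ½[√(1 + 8Fr₁²) − 1] = ½[√160.04 − 1] = 5.825.

y₂/y₁ = 5.825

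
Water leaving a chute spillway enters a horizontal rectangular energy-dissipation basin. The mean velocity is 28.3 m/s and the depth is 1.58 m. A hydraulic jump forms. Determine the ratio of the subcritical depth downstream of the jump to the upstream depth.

Fr₁ = V₁/√(g·y₁) = 28.3/√(9.81×1.58) = 7.19.
Sequent-depth ratio: y₂/y₁ = ½[√(1 + 8Fr₁²) − 1] = ½[√414.4 − 1] = 9.68.

y₂/y₁ = 9.68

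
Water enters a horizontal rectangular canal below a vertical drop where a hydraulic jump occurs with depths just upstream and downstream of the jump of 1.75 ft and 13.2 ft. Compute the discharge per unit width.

For a rectangular channel the momentum equation gives q² = ½·g·y₁·y₂·(y₁ + y₂) = ½×32.2×1.75×13.2×14.9 = 5560.
q = √5560 = 74.6 ft²/s.

q = 74.6 ft²/s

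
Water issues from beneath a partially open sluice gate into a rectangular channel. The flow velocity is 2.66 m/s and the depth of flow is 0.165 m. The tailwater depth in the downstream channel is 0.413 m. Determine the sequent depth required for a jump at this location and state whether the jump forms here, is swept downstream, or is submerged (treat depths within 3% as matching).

y₂ = 0.412 m; the jump forms here

Fr₁ = V₁/√(g·y₁) = 2.66/√(9.81×0.165) = 2.09.
Conjugate-depth relation: y₂/y₁ = ½[√(1 + 8Fr₁²) − 1] = ½[√35.97 − 1] = 2.50.
y₂ = 2.50 × 0.165 = 0.412 m.
Tailwater y_tw = 0.413 m: y_tw ≈ y₂, so the jump forms here.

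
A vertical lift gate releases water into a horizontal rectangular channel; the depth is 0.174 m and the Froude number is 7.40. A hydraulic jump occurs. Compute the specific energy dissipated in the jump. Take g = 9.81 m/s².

Fr₁ = 7.40 (given).
Sequent-depth ratio: y₂/y₁ = ½[√(1 + 8Fr₁²) − 1] = ½[√439.1 − 1] = 9.98.
y₂ = 9.98 × 0.174 = 1.74 m.
Head loss: ΔE = (y₂ − y₁)³/(4y₁y₂) = (1.74 − 0.174)³/(4×0.174×1.74) = 3.81/1.21 = 3.15 m.

ΔE = 3.15 m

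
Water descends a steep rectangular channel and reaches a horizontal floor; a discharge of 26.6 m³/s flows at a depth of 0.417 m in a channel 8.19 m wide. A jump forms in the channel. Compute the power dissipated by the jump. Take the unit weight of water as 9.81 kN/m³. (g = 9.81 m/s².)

q = Q/b = 26.6/8.19 = 3.25 m²/s; V₁ = q/y₁ = 7.79 m/s. Fr₁ = V₁/√(g·y₁) = 3.85.
From the momentum equation for a rectangular channel, y₂/y₁ = ½[√(1 + 8Fr₁²) − 1] = ½[√119.6 − 1] = 4.97.
y₂ = 4.97 × 0.417 = 2.07 m.
V₂ = q/y₂ = 3.25/2.07 = 1.57 m/s. E₁ = y₁ + V₁²/2g = 3.51 m; E₂ = y₂ + V₂²/2g = 2.20 m. ΔE = E₁ − E₂ = 1.31 m.
P = γ·Q·ΔE = 9.81 × 26.6 × 1.31 = 342 kW.

P = 342 kW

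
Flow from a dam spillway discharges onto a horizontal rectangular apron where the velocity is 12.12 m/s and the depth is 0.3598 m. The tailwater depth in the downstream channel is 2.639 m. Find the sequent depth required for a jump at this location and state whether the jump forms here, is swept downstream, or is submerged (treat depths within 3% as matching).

y₂ = 3.108 m; the jump is swept downstream

Fr₁ = V₁/√(g·y₁) = 12.12/√(9.81×0.3598) = 6.451.
From the momentum equation for a rectangular channel, y₂/y₁ = ½[√(1 + 8Fr₁²) − 1] = ½[√333.94 − 1] = 8.637.
y₂ = 8.637 × 0.3598 = 3.108 m.
Tailwater y_tw = 2.639 m: y_tw < y₂, so the jump is swept downstream.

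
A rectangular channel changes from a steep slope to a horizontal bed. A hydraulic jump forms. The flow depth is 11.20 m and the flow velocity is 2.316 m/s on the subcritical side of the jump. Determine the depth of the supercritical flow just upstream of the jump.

y₁ = 1.004 m

Fr₂ = V₂/√(g·y₂) = 2.316/√(9.81×11.20) = 0.2210.
Since the conjugate-depth ratio holds either way, y₁/y₂ = ½[√(1 + 8Fr₂²) − 1] = ½[√1.3906 − 1] = 0.08961.
y₁ = 0.08961 × 11.20 = 1.004 m.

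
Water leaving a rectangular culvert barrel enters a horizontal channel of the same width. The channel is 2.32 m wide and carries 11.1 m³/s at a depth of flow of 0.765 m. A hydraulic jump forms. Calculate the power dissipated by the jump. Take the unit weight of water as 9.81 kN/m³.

q = Q/b = 11.1/2.32 = 4.78 m²/s; V₁ = q/y₁ = 6.25 m/s. Fr₁ = V₁/√(g·y₁) = 2.28.
Sequent-depth ratio: y₂/y₁ = ½[√(1 + 8Fr₁²) − 1] = ½[√42.70 − 1] = 2.77.
y₂ = 2.77 × 0.765 = 2.12 m.
Head loss: ΔE = (y₂ − y₁)³/(4y₁y₂) = (2.12 − 0.765)³/(4×0.765×2.12) = 2.47/6.48 = 0.381 m.
P = γ·Q·ΔE = 9.81 × 11.1 × 0.381 = 41.5 kW.

P = 41.5 kW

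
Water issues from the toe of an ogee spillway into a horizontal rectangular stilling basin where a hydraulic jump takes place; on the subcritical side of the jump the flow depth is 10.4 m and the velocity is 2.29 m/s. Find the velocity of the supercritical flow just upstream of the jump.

V₁ = 24.4 m/s

Fr₂ = V₂/√(g·y₂) = 2.29/√(9.81×10.4) = 0.227.
The Bélanger relation is symmetric: y₁/y₂ = ½[√(1 + 8Fr₂²) − 1] = ½[√1.411 − 1] = 0.0940.
y₁ = 0.0940 × 10.4 = 0.977 m.
V₁ = q/y₁ = 23.8/0.977 = 24.4 m/s.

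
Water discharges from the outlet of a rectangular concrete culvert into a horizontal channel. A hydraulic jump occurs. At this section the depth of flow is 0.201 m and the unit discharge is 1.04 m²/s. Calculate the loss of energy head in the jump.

ΔE = 0.553 m

V₁ = q/y₁ = 1.04/0.201 = 5.17 m/s. Fr₁ = V₁/√(g·y₁) = 5.17/√(9.81×0.201) = 3.68.
Sequent-depth ratio: y₂/y₁ = ½[√(1 + 8Fr₁²) − 1] = ½[√109.6 − 1] = 4.73.
y₂ = 4.73 × 0.201 = 0.952 m.
Head loss: ΔE = (y₂ − y₁)³/(4y₁y₂) = (0.952 − 0.201)³/(4×0.201×0.952) = 0.423/0.765 = 0.553 m.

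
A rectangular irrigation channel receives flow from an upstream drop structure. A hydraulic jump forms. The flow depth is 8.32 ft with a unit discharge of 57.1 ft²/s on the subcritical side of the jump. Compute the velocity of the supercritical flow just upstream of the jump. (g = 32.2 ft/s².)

V₁ = 24.9 ft/s

V₂ = q/y₂ = 57.1/8.32 = 6.86 ft/s; Fr₂ = V₂/√(g·y₂) = 0.419.
Since the conjugate-depth ratio holds either way, y₁/y₂ = ½[√(1 + 8Fr₂²) − 1] = ½[√2.406 − 1] = 0.276.
y₁ = 0.276 × 8.32 = 2.29 ft.
V₁ = q/y₁ = 57.1/2.29 = 24.9 ft/s.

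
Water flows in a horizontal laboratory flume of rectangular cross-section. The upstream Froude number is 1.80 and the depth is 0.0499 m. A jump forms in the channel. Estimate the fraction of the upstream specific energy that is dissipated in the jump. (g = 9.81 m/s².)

Fr₁ = 1.80 (given).
Sequent-depth ratio: y₂/y₁ = ½[√(1 + 8Fr₁²) − 1] = ½[√26.92 − 1] = 2.09.
y₂ = 2.09 × 0.0499 = 0.105 m.
E₁ = y₁(1 + Fr₁²/2) = 0.0499×(1 + 1.80²/2) = 0.131 m. ΔE = (y₂ − y₁)³/(4y₁y₂) = 0.00780 m. ΔE/E₁ = 0.00780/0.131 = 0.0597.

ΔE/E₁ = 0.0597 (5.97%)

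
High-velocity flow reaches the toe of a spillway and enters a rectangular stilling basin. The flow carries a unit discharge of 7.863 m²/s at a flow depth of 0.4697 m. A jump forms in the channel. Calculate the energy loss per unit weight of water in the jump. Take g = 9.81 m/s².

V₁ = q/y₁ = 7.863/0.4697 = 16.74 m/s. Fr₁ = V₁/√(g·y₁) = 16.74/√(9.81×0.4697) = 7.799.
Bélanger equation: y₂/y₁ = ½[√(1 + 8Fr₁²) − 1] = ½[√487.56 − 1] = 10.54.
y₂ = 10.54 × 0.4697 = 4.951 m.
Head loss: ΔE = (y₂ − y₁)³/(4y₁y₂) = (4.951 − 0.4697)³/(4×0.4697×4.951) = 89.98/9.302 = 9.674 m.

ΔE = 9.674 m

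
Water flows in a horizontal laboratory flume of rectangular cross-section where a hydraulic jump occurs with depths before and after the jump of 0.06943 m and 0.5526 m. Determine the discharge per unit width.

For a rectangular channel the momentum equation gives q² = ½·g·y₁·y₂·(y₁ + y₂) = ½×9.81×0.06943×0.5526×0.6220 = 0.1171.
q = √0.1171 = 0.3421 m²/s.

q = 0.3421 m²/s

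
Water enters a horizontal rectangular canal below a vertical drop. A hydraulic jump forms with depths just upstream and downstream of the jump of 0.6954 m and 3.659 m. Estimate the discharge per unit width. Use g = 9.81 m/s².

q = 7.372 m²/s

For a rectangular channel the momentum equation gives q² = ½·g·y₁·y₂·(y₁ + y₂) = ½×9.81×0.6954×3.659×4.354 = 54.35.
q = √54.35 = 7.372 m²/s.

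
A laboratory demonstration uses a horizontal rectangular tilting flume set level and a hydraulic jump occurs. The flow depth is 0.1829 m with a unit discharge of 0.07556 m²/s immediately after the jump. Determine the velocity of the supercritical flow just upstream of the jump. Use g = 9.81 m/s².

V₂ = q/y₂ = 0.07556/0.1829 = 0.4131 m/s; Fr₂ = V₂/√(g·y₂) = 0.3084.
Applying the sequent-depth relation in reverse, y₁/y₂ = ½[√(1 + 8Fr₂²) − 1] = ½[√1.7610 − 1] = 0.1635.
y₁ = 0.1635 × 0.1829 = 0.02991 m.
V₁ = q/y₁ = 0.07556/0.02991 = 2.527 m/s.

V₁ = 2.527 m/s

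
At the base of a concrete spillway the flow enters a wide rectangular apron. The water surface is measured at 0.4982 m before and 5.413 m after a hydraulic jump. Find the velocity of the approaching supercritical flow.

V₁ = 17.75 m/s

For a rectangular channel the momentum equation gives q² = ½·g·y₁·y₂·(y₁ + y₂) = ½×9.81×0.4982×5.413×5.911 = 78.19.
q = √78.19 = 8.843 m²/s.
V₁ = q/y₁ = 8.843/0.4982 = 17.75 m/s.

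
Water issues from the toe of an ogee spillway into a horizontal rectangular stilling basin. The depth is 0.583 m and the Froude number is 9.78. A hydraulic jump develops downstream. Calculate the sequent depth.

y₂ = 7.78 m

Fr₁ = 9.78 (given).
Sequent-depth ratio: y₂/y₁ = ½[√(1 + 8Fr₁²) − 1] = ½[√766.2 − 1] = 13.3.
y₂ = 13.3 × 0.583 = 7.78 m.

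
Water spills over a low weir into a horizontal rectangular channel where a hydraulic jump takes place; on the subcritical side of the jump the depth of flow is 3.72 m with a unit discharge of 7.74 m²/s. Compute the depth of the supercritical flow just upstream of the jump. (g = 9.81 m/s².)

y₁ = 0.737 m

V₂ = q/y₂ = 7.74/3.72 = 2.08 m/s; Fr₂ = V₂/√(g·y₂) = 0.344.
Since the conjugate-depth ratio holds either way, y₁/y₂ = ½[√(1 + 8Fr₂²) − 1] = ½[√1.949 − 1] = 0.198.
y₁ = 0.198 × 3.72 = 0.737 m.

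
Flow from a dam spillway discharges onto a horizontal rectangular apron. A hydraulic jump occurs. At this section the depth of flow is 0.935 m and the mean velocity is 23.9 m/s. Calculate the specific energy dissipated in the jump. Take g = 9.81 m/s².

ΔE = 19.8 m

Fr₁ = V₁/√(g·y₁) = 23.9/√(9.81×0.935) = 7.89.
Conjugate-depth relation: y₂/y₁ = ½[√(1 + 8Fr₁²) − 1] = ½[√499.2 − 1] = 10.7.
y₂ = 10.7 × 0.935 = 9.98 m.
q = V₁·y₁ = 23.9 × 0.935 = 22.3 m²/s. V₂ = q/y₂ = 22.3/9.98 = 2.24 m/s. E₁ = y₁ + V₁²/2g = 30.0 m; E₂ = y₂ + V₂²/2g = 10.2 m. ΔE = E₁ − E₂ = 19.8 m.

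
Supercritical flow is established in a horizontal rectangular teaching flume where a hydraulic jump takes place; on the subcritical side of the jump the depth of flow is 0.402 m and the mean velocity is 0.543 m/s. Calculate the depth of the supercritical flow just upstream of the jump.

y₁ = 0.0531 m

Fr₂ = V₂/√(g·y₂) = 0.543/√(9.81×0.402) = 0.273.
The Bélanger relation is symmetric: y₁/y₂ = ½[√(1 + 8Fr₂²) − 1] = ½[√1.598 − 1] = 0.132.
y₁ = 0.132 × 0.402 = 0.0531 m.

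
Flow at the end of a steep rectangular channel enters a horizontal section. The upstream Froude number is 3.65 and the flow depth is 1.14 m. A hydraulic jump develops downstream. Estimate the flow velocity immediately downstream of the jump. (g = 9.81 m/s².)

Fr₁ = 3.65 (given).
Sequent-depth ratio: y₂/y₁ = ½[√(1 + 8Fr₁²) − 1] = ½[√107.6 − 1] = 4.69.
y₂ = 4.69 × 1.14 = 5.34 m.
V₁ = Fr₁·√(g·y₁) = 3.65×√(9.81×1.14) = 12.2 m/s; q = V₁·y₁ = 13.9 m²/s.
V₂ = q/y₂ = 13.9/5.34 = 2.60 m/s.

V₂ = 2.60 m/s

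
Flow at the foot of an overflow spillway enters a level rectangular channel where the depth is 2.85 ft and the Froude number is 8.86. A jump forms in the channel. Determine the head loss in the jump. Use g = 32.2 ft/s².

ΔE = 79.6 ft

Fr₁ = 8.86 (given).
From the momentum equation for a rectangular channel, y₂/y₁ = ½[√(1 + 8Fr₁²) − 1] = ½[√629.0 − 1] = 12.0.
y₂ = 12.0 × 2.85 = 34.3 ft.
Head loss: ΔE = (y₂ − y₁)³/(4y₁y₂) = (34.3 − 2.85)³/(4×2.85×34.3) = 31148/391 = 79.6 ft.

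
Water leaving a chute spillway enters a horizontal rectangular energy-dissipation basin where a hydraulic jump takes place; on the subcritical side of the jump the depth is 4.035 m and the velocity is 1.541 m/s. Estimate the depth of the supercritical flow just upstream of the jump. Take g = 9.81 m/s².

Fr₂ = V₂/√(g·y₂) = 1.541/√(9.81×4.035) = 0.2449.
From the momentum equation (using Fr₂), y₁/y₂ = ½[√(1 + 8Fr₂²) − 1] = ½[√1.4799 − 1] = 0.1083.
y₁ = 0.1083 × 4.035 = 0.4368 m.

y₁ = 0.4368 m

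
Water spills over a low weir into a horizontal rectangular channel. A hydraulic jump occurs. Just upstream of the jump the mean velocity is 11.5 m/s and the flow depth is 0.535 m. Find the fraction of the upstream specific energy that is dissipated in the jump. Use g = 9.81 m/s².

ΔE/E₁ = 0.492 (49.2%)

Fr₁ = V₁/√(g·y₁) = 11.5/√(9.81×0.535) = 5.02.
By Bélanger, y₂/y₁ = ½[√(1 + 8Fr₁²) − 1] = ½[√202.6 − 1] = 6.62.
y₂ = 6.62 × 0.535 = 3.54 m.
E₁ = y₁ + V₁²/2g = 7.28 m. ΔE = (y₂ − y₁)³/(4y₁y₂) = 3.58 m. ΔE/E₁ = 3.58/7.28 = 0.492.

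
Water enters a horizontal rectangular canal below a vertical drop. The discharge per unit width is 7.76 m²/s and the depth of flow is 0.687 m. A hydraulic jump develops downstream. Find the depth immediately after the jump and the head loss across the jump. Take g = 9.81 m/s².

V₁ = q/y₁ = 7.76/0.687 = 11.3 m/s. Fr₁ = V₁/√(g·y₁) = 11.3/√(9.81×0.687) = 4.35.
Bélanger equation: y₂/y₁ = ½[√(1 + 8Fr₁²) − 1] = ½[√152.5 − 1] = 5.67.
y₂ = 5.67 × 0.687 = 3.90 m.
Head loss: ΔE = (y₂ − y₁)³/(4y₁y₂) = (3.90 − 0.687)³/(4×0.687×3.90) = 33.1/10.7 = 3.09 m.

y₂ = 3.90 m; ΔE = 3.09 m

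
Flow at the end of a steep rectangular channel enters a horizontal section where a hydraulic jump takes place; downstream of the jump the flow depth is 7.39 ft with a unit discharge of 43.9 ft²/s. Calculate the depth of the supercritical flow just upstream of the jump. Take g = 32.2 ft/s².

y₁ = 1.77 ft

V₂ = q/y₂ = 43.9/7.39 = 5.94 ft/s; Fr₂ = V₂/√(g·y₂) = 0.385.
The Bélanger relation is symmetric: y₁/y₂ = ½[√(1 + 8Fr₂²) − 1] = ½[√2.186 − 1] = 0.239.
y₁ = 0.239 × 7.39 = 1.77 ft.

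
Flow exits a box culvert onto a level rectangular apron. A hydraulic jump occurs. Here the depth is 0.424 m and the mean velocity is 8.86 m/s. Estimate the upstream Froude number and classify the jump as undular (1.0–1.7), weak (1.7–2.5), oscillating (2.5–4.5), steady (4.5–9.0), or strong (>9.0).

Fr₁ = 4.34; oscillating jump

Fr₁ = V₁/√(g·y₁) = 8.86/√(9.81×0.424) = 4.34.
Fr₁ = 4.34 lies in the oscillating range.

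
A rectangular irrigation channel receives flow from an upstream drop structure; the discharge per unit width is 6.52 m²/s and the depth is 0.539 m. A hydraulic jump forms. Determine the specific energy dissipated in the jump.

V₁ = q/y₁ = 6.52/0.539 = 12.1 m/s. Fr₁ = V₁/√(g·y₁) = 12.1/√(9.81×0.539) = 5.26.
By Bélanger, y₂/y₁ = ½[√(1 + 8Fr₁²) − 1] = ½[√222.4 − 1] = 6.96.
y₂ = 6.96 × 0.539 = 3.75 m.
V₂ = q/y₂ = 6.52/3.75 = 1.74 m/s. E₁ = y₁ + V₁²/2g = 8.00 m; E₂ = y₂ + V₂²/2g = 3.90 m. ΔE = E₁ − E₂ = 4.09 m.

ΔE = 4.09 m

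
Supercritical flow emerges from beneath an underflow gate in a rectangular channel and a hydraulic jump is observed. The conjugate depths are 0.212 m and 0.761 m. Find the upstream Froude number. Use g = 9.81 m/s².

For a rectangular channel the momentum equation gives q² = ½·g·y₁·y₂·(y₁ + y₂) = ½×9.81×0.212×0.761×0.973 = 0.770.
q = √0.770 = 0.877 m²/s.
V₁ = q/y₁ = 4.14 m/s; Fr₁ = V₁/√(g·y₁) = 2.87.

Fr₁ = 2.87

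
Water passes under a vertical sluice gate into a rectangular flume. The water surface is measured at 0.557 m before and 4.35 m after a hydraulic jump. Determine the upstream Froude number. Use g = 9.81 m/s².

Fr₁ = 5.87

For a rectangular channel the momentum equation gives q² = ½·g·y₁·y₂·(y₁ + y₂) = ½×9.81×0.557×4.35×4.91 = 58.3.
q = √58.3 = 7.64 m²/s.
V₁ = q/y₁ = 13.7 m/s; Fr₁ = V₁/√(g·y₁) = 5.87.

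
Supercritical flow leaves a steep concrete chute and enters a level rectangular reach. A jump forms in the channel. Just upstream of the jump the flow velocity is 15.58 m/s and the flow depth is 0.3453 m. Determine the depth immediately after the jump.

Fr₁ = V₁/√(g·y₁) = 15.58/√(9.81×0.3453) = 8.465.
Conjugate-depth relation: y₂/y₁ = ½[√(1 + 8Fr₁²) − 1] = ½[√574.27 − 1] = 11.48.
y₂ = 11.48 × 0.3453 = 3.965 m.

y₂ = 3.965 m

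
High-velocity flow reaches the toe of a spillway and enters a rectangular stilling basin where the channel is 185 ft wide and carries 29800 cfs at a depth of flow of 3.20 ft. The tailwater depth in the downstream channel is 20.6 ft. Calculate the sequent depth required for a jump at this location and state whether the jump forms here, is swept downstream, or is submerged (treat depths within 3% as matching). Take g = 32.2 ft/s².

q = Q/b = 29800/185 = 161 ft²/s; V₁ = q/y₁ = 50.3 ft/s. Fr₁ = V₁/√(g·y₁) = 4.96.
Sequent-depth ratio: y₂/y₁ = ½[√(1 + 8Fr₁²) − 1] = ½[√197.7 − 1] = 6.53.
y₂ = 6.53 × 3.20 = 20.9 ft.
Tailwater y_tw = 20.6 ft: y_tw ≈ y₂, so the jump forms here.

y₂ = 20.9 ft; the jump forms here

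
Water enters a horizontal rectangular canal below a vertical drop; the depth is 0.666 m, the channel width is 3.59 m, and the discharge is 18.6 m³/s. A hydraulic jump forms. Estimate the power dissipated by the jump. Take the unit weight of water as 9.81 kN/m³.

q = Q/b = 18.6/3.59 = 5.18 m²/s; V₁ = q/y₁ = 7.78 m/s. Fr₁ = V₁/√(g·y₁) = 3.04.
Bélanger equation: y₂/y₁ = ½[√(1 + 8Fr₁²) − 1] = ½[√75.10 − 1] = 3.83.
y₂ = 3.83 × 0.666 = 2.55 m.
Head loss: ΔE = (y₂ − y₁)³/(4y₁y₂) = (2.55 − 0.666)³/(4×0.666×2.55) = 6.72/6.80 = 0.988 m.
P = γ·Q·ΔE = 9.81 × 18.6 × 0.988 = 180 kW.

P = 180 kW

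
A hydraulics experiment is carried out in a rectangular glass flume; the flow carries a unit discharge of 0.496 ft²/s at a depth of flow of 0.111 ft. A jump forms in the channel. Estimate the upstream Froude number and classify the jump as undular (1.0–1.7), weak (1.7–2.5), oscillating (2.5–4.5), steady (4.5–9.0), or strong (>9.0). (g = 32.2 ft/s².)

Fr₁ = 2.36; weak jump

V₁ = q/y₁ = 0.496/0.111 = 4.47 ft/s. Fr₁ = V₁/√(g·y₁) = 4.47/√(32.2×0.111) = 2.36.
Fr₁ = 2.36 lies in the weak range.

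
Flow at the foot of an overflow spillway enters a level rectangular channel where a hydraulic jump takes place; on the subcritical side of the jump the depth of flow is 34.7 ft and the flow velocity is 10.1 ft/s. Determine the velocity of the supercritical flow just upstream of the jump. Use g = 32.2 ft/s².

Fr₂ = V₂/√(g·y₂) = 10.1/√(32.2×34.7) = 0.302.
Applying the sequent-depth relation in reverse, y₁/y₂ = ½[√(1 + 8Fr₂²) − 1] = ½[√1.730 − 1] = 0.158.
y₁ = 0.158 × 34.7 = 5.47 ft.
V₁ = q/y₁ = 350/5.47 = 64.0 ft/s.

V₁ = 64.0 ft/s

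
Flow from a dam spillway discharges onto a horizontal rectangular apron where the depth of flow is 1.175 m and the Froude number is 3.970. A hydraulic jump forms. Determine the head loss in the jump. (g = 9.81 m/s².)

ΔE = 4.048 m

Fr₁ = 3.970 (given).
By Bélanger, y₂/y₁ = ½[√(1 + 8Fr₁²) − 1] = ½[√127.09 − 1] = 5.137.
y₂ = 5.137 × 1.175 = 6.036 m.
Head loss: ΔE = (y₂ − y₁)³/(4y₁y₂) = (6.036 − 1.175)³/(4×1.175×6.036) = 114.8/28.37 = 4.048 m.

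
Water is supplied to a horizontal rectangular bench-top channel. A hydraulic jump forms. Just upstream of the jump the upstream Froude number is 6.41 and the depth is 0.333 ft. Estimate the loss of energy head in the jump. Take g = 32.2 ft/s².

ΔE = 4.22 ft

Fr₁ = 6.41 (given).
Sequent-depth ratio: y₂/y₁ = ½[√(1 + 8Fr₁²) − 1] = ½[√329.7 − 1] = 8.58.
y₂ = 8.58 × 0.333 = 2.86 ft.
Head loss: ΔE = (y₂ − y₁)³/(4y₁y₂) = (2.86 − 0.333)³/(4×0.333×2.86) = 16.1/3.81 = 4.22 ft.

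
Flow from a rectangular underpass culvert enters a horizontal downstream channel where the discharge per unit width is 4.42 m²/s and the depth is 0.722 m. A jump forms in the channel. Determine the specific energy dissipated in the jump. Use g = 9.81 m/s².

ΔE = 0.372 m

V₁ = q/y₁ = 4.42/0.722 = 6.12 m/s. Fr₁ = V₁/√(g·y₁) = 6.12/√(9.81×0.722) = 2.30.
By Bélanger, y₂/y₁ = ½[√(1 + 8Fr₁²) − 1] = ½[√43.33 − 1] = 2.79.
y₂ = 2.79 × 0.722 = 2.02 m.
V₂ = q/y₂ = 4.42/2.02 = 2.19 m/s. E₁ = y₁ + V₁²/2g = 2.63 m; E₂ = y₂ + V₂²/2g = 2.26 m. ΔE = E₁ − E₂ = 0.372 m.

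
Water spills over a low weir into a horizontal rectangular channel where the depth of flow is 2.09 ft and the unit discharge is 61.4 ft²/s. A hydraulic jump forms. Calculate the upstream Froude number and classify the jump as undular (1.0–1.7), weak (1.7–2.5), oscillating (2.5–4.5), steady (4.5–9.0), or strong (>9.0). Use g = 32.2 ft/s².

V₁ = q/y₁ = 61.4/2.09 = 29.4 ft/s. Fr₁ = V₁/√(g·y₁) = 29.4/√(32.2×2.09) = 3.58.
Fr₁ = 3.58 lies in the oscillating range.

Fr₁ = 3.58; oscillating jump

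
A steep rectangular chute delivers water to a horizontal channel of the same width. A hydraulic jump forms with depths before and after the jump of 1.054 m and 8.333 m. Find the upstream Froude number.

For a rectangular channel the momentum equation gives q² = ½·g·y₁·y₂·(y₁ + y₂) = ½×9.81×1.054×8.333×9.387 = 404.4.
q = √404.4 = 20.11 m²/s.
V₁ = q/y₁ = 19.08 m/s; Fr₁ = V₁/√(g·y₁) = 5.933.

Fr₁ = 5.933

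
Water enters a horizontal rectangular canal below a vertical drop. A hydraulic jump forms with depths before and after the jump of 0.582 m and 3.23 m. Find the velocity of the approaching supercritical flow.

For a rectangular channel the momentum equation gives q² = ½·g·y₁·y₂·(y₁ + y₂) = ½×9.81×0.582×3.23×3.81 = 35.1.
q = √35.1 = 5.93 m²/s.
V₁ = q/y₁ = 5.93/0.582 = 10.2 m/s.

V₁ = 10.2 m/s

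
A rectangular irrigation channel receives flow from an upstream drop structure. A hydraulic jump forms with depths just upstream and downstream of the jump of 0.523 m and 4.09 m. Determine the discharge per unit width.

For a rectangular channel the momentum equation gives q² = ½·g·y₁·y₂·(y₁ + y₂) = ½×9.81×0.523×4.09×4.61 = 48.4.
q = √48.4 = 6.96 m²/s.

q = 6.96 m²/s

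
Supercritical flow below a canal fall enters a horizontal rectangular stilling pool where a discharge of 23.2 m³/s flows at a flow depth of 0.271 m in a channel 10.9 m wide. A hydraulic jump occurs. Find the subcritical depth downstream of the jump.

q = Q/b = 23.2/10.9 = 2.13 m²/s; V₁ = q/y₁ = 7.85 m/s. Fr₁ = V₁/√(g·y₁) = 4.82.
Conjugate-depth relation: y₂/y₁ = ½[√(1 + 8Fr₁²) − 1] = ½[√186.6 − 1] = 6.33.
y₂ = 6.33 × 0.271 = 1.72 m.

y₂ = 1.72 m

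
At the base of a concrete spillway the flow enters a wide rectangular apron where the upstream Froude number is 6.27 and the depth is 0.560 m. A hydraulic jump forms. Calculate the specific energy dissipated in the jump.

ΔE = 6.72 m

Fr₁ = 6.27 (given).
Sequent-depth ratio: y₂/y₁ = ½[√(1 + 8Fr₁²) − 1] = ½[√315.5 − 1] = 8.38.
y₂ = 8.38 × 0.560 = 4.69 m.
Head loss: ΔE = (y₂ − y₁)³/(4y₁y₂) = (4.69 − 0.560)³/(4×0.560×4.69) = 70.6/10.5 = 6.72 m.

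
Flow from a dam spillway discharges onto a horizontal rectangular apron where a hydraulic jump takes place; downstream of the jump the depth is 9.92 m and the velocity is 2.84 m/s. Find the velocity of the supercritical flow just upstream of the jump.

Fr₂ = V₂/√(g·y₂) = 2.84/√(9.81×9.92) = 0.288.
From the momentum equation (using Fr₂), y₁/y₂ = ½[√(1 + 8Fr₂²) − 1] = ½[√1.663 − 1] = 0.145.
y₁ = 0.145 × 9.92 = 1.44 m.
V₁ = q/y₁ = 28.2/1.44 = 19.6 m/s.

V₁ = 19.6 m/s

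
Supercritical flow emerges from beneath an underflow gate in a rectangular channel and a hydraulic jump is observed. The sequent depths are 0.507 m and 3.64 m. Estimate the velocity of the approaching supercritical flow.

V₁ = 12.1 m/s

For a rectangular channel the momentum equation gives q² = ½·g·y₁·y₂·(y₁ + y₂) = ½×9.81×0.507×3.64×4.15 = 37.5.
q = √37.5 = 6.13 m²/s.
V₁ = q/y₁ = 6.13/0.507 = 12.1 m/s.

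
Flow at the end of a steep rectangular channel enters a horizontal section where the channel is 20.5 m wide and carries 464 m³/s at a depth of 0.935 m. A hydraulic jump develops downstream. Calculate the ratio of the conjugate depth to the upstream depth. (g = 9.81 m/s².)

q = Q/b = 464/20.5 = 22.6 m²/s; V₁ = q/y₁ = 24.2 m/s. Fr₁ = V₁/√(g·y₁) = 7.99.
By Bélanger, y₂/y₁ = ½[√(1 + 8Fr₁²) − 1] = ½[√512.1 − 1] = 10.8.

y₂/y₁ = 10.8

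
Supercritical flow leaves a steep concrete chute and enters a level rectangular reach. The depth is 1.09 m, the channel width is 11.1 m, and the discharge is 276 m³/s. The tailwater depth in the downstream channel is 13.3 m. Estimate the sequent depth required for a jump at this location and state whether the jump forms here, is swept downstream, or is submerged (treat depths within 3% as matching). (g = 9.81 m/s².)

q = Q/b = 276/11.1 = 24.9 m²/s; V₁ = q/y₁ = 22.8 m/s. Fr₁ = V₁/√(g·y₁) = 6.98.
From the momentum equation for a rectangular channel, y₂/y₁ = ½[√(1 + 8Fr₁²) − 1] = ½[√390.3 − 1] = 9.38.
y₂ = 9.38 × 1.09 = 10.2 m.
Tailwater y_tw = 13.3 m: y_tw > y₂, so the jump is submerged.

y₂ = 10.2 m; the jump is submerged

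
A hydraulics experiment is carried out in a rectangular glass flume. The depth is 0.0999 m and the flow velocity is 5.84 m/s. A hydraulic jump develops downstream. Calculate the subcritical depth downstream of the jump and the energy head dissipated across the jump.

y₂ = 0.785 m; ΔE = 1.03 m

Fr₁ = V₁/√(g·y₁) = 5.84/√(9.81×0.0999) = 5.90.
Conjugate-depth relation: y₂/y₁ = ½[√(1 + 8Fr₁²) − 1] = ½[√279.4 − 1] = 7.86.
y₂ = 7.86 × 0.0999 = 0.785 m.
Head loss: ΔE = (y₂ − y₁)³/(4y₁y₂) = (0.785 − 0.0999)³/(4×0.0999×0.785) = 0.322/0.314 = 1.03 m.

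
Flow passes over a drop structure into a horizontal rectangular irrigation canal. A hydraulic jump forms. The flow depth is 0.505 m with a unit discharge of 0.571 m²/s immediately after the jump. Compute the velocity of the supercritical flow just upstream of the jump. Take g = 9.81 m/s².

V₁ = 3.01 m/s

V₂ = q/y₂ = 0.571/0.505 = 1.13 m/s; Fr₂ = V₂/√(g·y₂) = 0.508.
Applying the sequent-depth relation in reverse, y₁/y₂ = ½[√(1 + 8Fr₂²) − 1] = ½[√3.065 − 1] = 0.375.
y₁ = 0.375 × 0.505 = 0.190 m.
V₁ = q/y₁ = 0.571/0.190 = 3.01 m/s.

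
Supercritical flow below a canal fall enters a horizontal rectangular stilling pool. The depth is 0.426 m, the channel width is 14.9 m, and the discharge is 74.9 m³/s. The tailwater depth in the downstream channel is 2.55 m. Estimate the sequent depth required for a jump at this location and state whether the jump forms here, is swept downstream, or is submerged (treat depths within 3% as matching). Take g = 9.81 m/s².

y₂ = 3.27 m; the jump is swept downstream

q = Q/b = 74.9/14.9 = 5.03 m²/s; V₁ = q/y₁ = 11.8 m/s. Fr₁ = V₁/√(g·y₁) = 5.77.
Sequent-depth ratio: y₂/y₁ = ½[√(1 + 8Fr₁²) − 1] = ½[√267.6 − 1] = 7.68.
y₂ = 7.68 × 0.426 = 3.27 m.
Tailwater y_tw = 2.55 m: y_tw < y₂, so the jump is swept downstream.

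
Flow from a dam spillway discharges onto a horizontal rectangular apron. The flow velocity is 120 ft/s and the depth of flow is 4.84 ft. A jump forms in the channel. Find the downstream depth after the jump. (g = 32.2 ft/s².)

y₂ = 63.4 ft

Fr₁ = V₁/√(g·y₁) = 120/√(32.2×4.84) = 9.61.
By Bélanger, y₂/y₁ = ½[√(1 + 8Fr₁²) − 1] = ½[√740.2 − 1] = 13.1.
y₂ = 13.1 × 4.84 = 63.4 ft.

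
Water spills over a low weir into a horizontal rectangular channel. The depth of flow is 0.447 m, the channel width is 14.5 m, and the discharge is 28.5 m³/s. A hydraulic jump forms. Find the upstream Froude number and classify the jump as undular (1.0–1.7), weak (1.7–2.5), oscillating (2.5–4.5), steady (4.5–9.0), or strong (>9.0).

q = Q/b = 28.5/14.5 = 1.97 m²/s; V₁ = q/y₁ = 4.40 m/s. Fr₁ = V₁/√(g·y₁) = 2.10.
Fr₁ = 2.10 lies in the weak range.

Fr₁ = 2.10; weak jump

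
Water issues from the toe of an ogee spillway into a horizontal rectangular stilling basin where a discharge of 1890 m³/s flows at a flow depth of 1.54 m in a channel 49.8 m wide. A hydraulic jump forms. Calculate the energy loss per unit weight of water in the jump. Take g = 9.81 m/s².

ΔE = 19.0 m

q = Q/b = 1890/49.8 = 38.0 m²/s; V₁ = q/y₁ = 24.6 m/s. Fr₁ = V₁/√(g·y₁) = 6.34.
From the momentum equation for a rectangular channel, y₂/y₁ = ½[√(1 + 8Fr₁²) − 1] = ½[√322.6 − 1] = 8.48.
y₂ = 8.48 × 1.54 = 13.1 m.
V₂ = q/y₂ = 38.0/13.1 = 2.91 m/s. E₁ = y₁ + V₁²/2g = 32.5 m; E₂ = y₂ + V₂²/2g = 13.5 m. ΔE = E₁ − E₂ = 19.0 m.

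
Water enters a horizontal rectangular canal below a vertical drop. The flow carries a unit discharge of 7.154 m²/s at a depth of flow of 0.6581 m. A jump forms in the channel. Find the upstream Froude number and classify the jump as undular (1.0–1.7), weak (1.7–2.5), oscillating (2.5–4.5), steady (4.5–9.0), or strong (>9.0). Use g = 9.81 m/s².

Fr₁ = 4.278; oscillating jump

V₁ = q/y₁ = 7.154/0.6581 = 10.87 m/s. Fr₁ = V₁/√(g·y₁) = 10.87/√(9.81×0.6581) = 4.278.
Fr₁ = 4.278 lies in the oscillating range.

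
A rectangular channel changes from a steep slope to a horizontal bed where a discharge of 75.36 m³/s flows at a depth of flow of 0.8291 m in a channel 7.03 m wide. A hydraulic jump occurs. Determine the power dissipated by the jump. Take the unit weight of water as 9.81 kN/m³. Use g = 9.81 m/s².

q = Q/b = 75.36/7.03 = 10.72 m²/s; V₁ = q/y₁ = 12.93 m/s. Fr₁ = V₁/√(g·y₁) = 4.534.
Sequent-depth ratio: y₂/y₁ = ½[√(1 + 8Fr₁²) − 1] = ½[√165.43 − 1] = 5.931.
y₂ = 5.931 × 0.8291 = 4.917 m.
V₂ = q/y₂ = 10.72/4.917 = 2.180 m/s. E₁ = y₁ + V₁²/2g = 9.349 m; E₂ = y₂ + V₂²/2g = 5.160 m. ΔE = E₁ − E₂ = 4.190 m.
P = γ·Q·ΔE = 9.81 × 75.36 × 4.190 = 3098 kW.

P = 3098 kW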